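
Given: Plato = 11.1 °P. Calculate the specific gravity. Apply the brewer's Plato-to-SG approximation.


SG = 259/(259 − P)
SG = 259/(259 − 11.1)

1.0448


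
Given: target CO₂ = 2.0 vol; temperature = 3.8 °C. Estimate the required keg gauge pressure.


psi = vols/(0.01821 + 0.09011·e^(−0.04·T)) − 14.695
psi = 2.0/(0.01821 + 0.09011·e^(−0.04·3.8)) − 14.695

6.2226 psi


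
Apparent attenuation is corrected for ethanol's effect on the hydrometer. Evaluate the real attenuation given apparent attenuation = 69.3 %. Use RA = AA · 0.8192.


RA = 69.3 · 0.8192

56.7706 %


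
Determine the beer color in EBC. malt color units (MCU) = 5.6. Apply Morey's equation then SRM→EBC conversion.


SRM = 1.4922·MCU^0.6859;  EBC = SRM·1.97
SRM = 1.4922·5.6^0.6859 = 4.8642
EBC = 4.8642·1.97

9.5824 EBC


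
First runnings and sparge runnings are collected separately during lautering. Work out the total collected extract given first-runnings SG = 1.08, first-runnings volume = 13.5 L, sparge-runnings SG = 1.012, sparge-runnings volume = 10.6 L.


total = Σ (SG_i − 1)·1000·V_i
first = (1.08 − 1)·1000·13.5 = 1080.0000
sparge = (1.012 − 1)·1000·10.6 = 127.2000
total = 1080.0000 + 127.2000

1207.2000 gravity·L


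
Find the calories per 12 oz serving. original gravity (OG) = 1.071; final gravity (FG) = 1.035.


ABW = (OG−FG)·131.25·0.79/FG;  °P = 259 − 259/SG (for OG→OE and FG→AE);  RE = 0.1808·OE + 0.8192·AE;  Cal = (6.9·ABW + 4·(RE−0.1))·FG·3.55
ABW = (1.071 − 1.035)·131.25·0.79/1.035 = 3.6065
OE = 259 − 259/1.071 = 17.1699 °P
AE = 259 − 259/1.035 = 8.7585 °P
RE = 0.1808·17.1699 + 0.8192·8.7585 = 10.2792 °P
Cal = (6.9·3.6065 + 4·(10.2792−0.1))·1.035·3.55

241.0381 kcal


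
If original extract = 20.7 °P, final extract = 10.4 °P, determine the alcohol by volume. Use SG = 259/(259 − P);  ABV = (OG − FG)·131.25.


OG = 259/(259 − 20.7) = 1.0869
FG = 259/(259 − 10.4) = 1.0418
ABV = (1.0869 − 1.0418)·131.25

5.9103 % ABV


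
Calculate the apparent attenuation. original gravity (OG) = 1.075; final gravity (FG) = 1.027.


AA = (OG − FG)/(OG − 1) · 100
AA = (1.075 − 1.027)/(1.075 − 1) · 100

64.0000 %


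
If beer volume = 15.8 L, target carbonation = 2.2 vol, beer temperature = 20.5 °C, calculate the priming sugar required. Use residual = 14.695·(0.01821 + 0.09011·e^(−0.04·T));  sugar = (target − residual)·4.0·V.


residual = 14.695·(0.01821 + 0.09011·e^(−0.04·20.5)) = 0.8508
sugar = (2.2 − 0.8508)·4.0·15.8

85.2694 g


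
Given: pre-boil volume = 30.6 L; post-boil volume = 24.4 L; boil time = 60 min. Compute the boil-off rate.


rate = (V_pre − V_post) / (t_min/60)
rate = (30.6 − 24.4) / (60/60)

6.2000 L/hr


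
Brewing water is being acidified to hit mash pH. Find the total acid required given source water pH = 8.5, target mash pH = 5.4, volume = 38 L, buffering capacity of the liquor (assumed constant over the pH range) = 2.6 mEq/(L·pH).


acid = buffering capacity · (pH_source − pH_target) · V
acid = 2.6 · (8.5 − 5.4) · 38

306.2800 mEq


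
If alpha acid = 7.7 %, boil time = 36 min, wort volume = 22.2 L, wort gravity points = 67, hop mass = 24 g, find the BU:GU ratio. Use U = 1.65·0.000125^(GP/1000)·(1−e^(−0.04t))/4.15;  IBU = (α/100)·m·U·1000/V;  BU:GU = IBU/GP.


U = 1.65·0.000125^(67/1000)·(1−e^(−0.04·36))/4.15 = 0.1661
IBU = (7.7/100)·24·0.1661·1000/22.2 = 13.8307
BU:GU = 13.8307/67

0.2064


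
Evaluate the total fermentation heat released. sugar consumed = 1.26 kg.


Q = m_sugar · 590 kJ/kg
Q = 1.26 · 590

743.4000 kJ


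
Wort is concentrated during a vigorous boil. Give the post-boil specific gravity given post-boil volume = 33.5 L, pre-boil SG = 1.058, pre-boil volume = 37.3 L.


SG_post = 1 + (SG_pre − 1)·V_pre/V_post
pts_pre = (1.058 − 1)·1000 = 58.0000
pts_post = 58.0000·37.3/33.5 = 64.5791
SG_post = 1 + 64.5791/1000

1.0646


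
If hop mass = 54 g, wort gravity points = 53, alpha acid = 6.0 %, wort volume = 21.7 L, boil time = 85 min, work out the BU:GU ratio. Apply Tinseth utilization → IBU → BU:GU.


U = 1.65·0.000125^(GP/1000)·(1−e^(−0.04t))/4.15;  IBU = (α/100)·m·U·1000/V;  BU:GU = IBU/GP
U = 1.65·0.000125^(53/1000)·(1−e^(−0.04·85))/4.15 = 0.2387
IBU = (6.0/100)·54·0.2387·1000/21.7 = 35.6382
BU:GU = 35.6382/53

0.6724


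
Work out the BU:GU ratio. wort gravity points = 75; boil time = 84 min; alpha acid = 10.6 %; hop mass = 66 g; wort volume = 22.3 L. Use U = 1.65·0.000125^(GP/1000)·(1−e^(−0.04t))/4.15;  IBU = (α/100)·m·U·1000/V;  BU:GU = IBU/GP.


U = 1.65·0.000125^(75/1000)·(1−e^(−0.04·84))/4.15 = 0.1956
IBU = (10.6/100)·66·0.1956·1000/22.3 = 61.3614
BU:GU = 61.3614/75

0.8182


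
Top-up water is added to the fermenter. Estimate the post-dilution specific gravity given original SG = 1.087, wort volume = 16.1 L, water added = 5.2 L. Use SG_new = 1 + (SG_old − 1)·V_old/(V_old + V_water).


pts = (1.087 − 1)·1000·16.1/(16.1 + 5.2) = 65.7606
SG_new = 1 + 65.7606/1000

1.0658


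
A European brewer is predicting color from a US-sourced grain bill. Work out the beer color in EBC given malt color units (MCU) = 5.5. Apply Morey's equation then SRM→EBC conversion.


SRM = 1.4922·MCU^0.6859;  EBC = SRM·1.97
SRM = 1.4922·5.5^0.6859 = 4.8044
EBC = 4.8044·1.97

9.4647 EBC


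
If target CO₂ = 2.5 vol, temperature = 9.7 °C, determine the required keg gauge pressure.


psi = vols/(0.01821 + 0.09011·e^(−0.04·T)) − 14.695
psi = 2.5/(0.01821 + 0.09011·e^(−0.04·9.7)) − 14.695

16.8143 psi


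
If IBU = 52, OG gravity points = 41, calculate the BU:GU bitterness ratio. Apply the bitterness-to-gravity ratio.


BU:GU = IBU / OG_points
BU:GU = 52 / 41

1.2683


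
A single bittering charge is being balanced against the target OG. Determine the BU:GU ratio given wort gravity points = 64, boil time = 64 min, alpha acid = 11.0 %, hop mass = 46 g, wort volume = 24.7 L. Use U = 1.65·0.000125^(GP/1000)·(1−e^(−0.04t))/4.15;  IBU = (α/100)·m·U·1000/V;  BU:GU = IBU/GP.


U = 1.65·0.000125^(64/1000)·(1−e^(−0.04·64))/4.15 = 0.2064
IBU = (11.0/100)·46·0.2064·1000/24.7 = 42.2815
BU:GU = 42.2815/64

0.6606


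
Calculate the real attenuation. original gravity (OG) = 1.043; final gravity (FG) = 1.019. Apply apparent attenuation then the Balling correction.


AA = (OG−FG)/(OG−1)·100;  RA = AA·0.8192
AA = (1.043 − 1.019)/(1.043 − 1)·100 = 55.8140
RA = 55.8140·0.8192

45.7228 %


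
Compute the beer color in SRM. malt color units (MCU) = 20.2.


SRM = 1.4922 · MCU^0.6859
SRM = 1.4922 · 20.2^0.6859

11.7265 SRM


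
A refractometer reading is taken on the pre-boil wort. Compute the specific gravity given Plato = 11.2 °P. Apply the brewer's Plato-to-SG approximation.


SG = 259/(259 − P)
SG = 259/(259 − 11.2)

1.0452


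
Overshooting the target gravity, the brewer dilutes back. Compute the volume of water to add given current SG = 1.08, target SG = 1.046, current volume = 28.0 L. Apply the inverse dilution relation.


V_water = V·((SG_curr − 1)/(SG_target − 1) − 1)
V_water = 28.0·((1.08 − 1)/(1.046 − 1) − 1)

20.6957 L


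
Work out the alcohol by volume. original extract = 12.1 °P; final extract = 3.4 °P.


SG = 259/(259 − P);  ABV = (OG − FG)·131.25
OG = 259/(259 − 12.1) = 1.0490
FG = 259/(259 − 3.4) = 1.0133
ABV = (1.0490 − 1.0133)·131.25

4.6864 % ABV


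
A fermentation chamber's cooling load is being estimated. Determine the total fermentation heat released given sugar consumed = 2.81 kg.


Q = m_sugar · 590 kJ/kg
Q = 2.81 · 590

1657.9000 kJ


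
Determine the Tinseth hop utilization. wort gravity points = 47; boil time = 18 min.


U = 1.65·0.000125^(GP/1000) · (1 − e^(−0.04·t))/4.15
bigness = 1.65·0.000125^(47/1000) = 1.0815
boil_factor = (1 − e^(−0.04·18))/4.15 = 0.1237
U = 1.0815 · 0.1237

0.1338


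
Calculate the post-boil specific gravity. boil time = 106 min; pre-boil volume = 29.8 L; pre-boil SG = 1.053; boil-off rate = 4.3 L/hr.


V_post = V_pre − rate·(t/60);  SG_post = 1 + (SG_pre−1)·V_pre/V_post
V_post = 29.8 − 4.3·(106/60) = 22.2033
SG_post = 1 + (1.053 − 1)·29.8/22.2033

1.0711


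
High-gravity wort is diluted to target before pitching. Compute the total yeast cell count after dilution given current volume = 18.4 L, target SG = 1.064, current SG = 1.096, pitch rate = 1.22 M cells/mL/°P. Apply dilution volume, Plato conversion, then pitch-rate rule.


V_w = V·((SG_c−1)/(SG_t−1)−1);  °P = 259 − 259/SG_t;  cells = rate·(V+V_w)·°P
V_w = 18.4·((1.096−1)/(1.064−1)−1) = 9.2000
V_final = 18.4 + 9.2000 = 27.6000
°P = 259 − 259/1.064 = 15.5789
cells = 1.22·27.6000·15.5789

524.5743 billion cells


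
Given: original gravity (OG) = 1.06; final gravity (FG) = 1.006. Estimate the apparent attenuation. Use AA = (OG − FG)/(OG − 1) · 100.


AA = (1.06 − 1.006)/(1.06 − 1) · 100

90.0000 %


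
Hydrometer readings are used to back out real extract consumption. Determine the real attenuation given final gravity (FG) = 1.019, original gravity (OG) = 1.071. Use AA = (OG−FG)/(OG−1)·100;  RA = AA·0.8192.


AA = (1.071 − 1.019)/(1.071 − 1)·100 = 73.2394
RA = 73.2394·0.8192

59.9977 %


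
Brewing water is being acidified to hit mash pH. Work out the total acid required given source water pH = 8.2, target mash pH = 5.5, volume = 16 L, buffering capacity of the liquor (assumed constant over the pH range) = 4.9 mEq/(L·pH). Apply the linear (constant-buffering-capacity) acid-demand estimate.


acid = buffering capacity · (pH_source − pH_target) · V
acid = 4.9 · (8.2 − 5.5) · 16

211.6800 mEq


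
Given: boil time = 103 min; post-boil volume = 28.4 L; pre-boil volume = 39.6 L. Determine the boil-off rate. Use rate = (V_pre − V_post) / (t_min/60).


rate = (39.6 − 28.4) / (103/60)

6.5243 L/hr


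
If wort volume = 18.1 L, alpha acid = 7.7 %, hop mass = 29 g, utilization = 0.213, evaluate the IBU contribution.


IBU = (α/100)·mass·U·1000 / V
IBU = (7.7/100)·29·0.213·1000 / 18.1

26.2778 IBU


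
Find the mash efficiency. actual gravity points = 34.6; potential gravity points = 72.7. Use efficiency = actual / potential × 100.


efficiency = 34.6 / 72.7 × 100

47.5928 %


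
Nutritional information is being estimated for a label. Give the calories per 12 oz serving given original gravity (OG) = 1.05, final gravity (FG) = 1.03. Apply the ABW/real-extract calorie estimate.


ABW = (OG−FG)·131.25·0.79/FG;  °P = 259 − 259/SG (for OG→OE and FG→AE);  RE = 0.1808·OE + 0.8192·AE;  Cal = (6.9·ABW + 4·(RE−0.1))·FG·3.55
ABW = (1.05 − 1.03)·131.25·0.79/1.03 = 2.0133
OE = 259 − 259/1.05 = 12.3333 °P
AE = 259 − 259/1.03 = 7.5437 °P
RE = 0.1808·12.3333 + 0.8192·7.5437 = 8.4097 °P
Cal = (6.9·2.0133 + 4·(8.4097−0.1))·1.03·3.55

172.3335 kcal


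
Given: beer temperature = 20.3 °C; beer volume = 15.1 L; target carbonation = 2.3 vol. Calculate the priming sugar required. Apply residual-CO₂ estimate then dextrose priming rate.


residual = 14.695·(0.01821 + 0.09011·e^(−0.04·T));  sugar = (target − residual)·4.0·V
residual = 14.695·(0.01821 + 0.09011·e^(−0.04·20.3)) = 0.8555
sugar = (2.3 − 0.8555)·4.0·15.1

87.2487 g


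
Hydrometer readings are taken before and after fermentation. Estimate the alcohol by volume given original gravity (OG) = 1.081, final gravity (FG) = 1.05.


ABV = (OG − FG) · 131.25
ABV = (1.081 − 1.05) · 131.25

4.0687 % ABV


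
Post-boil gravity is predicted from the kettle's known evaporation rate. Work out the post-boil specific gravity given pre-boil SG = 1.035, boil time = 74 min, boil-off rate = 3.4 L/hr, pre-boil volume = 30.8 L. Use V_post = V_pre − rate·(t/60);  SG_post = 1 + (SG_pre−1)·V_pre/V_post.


V_post = 30.8 − 3.4·(74/60) = 26.6067
SG_post = 1 + (1.035 − 1)·30.8/26.6067

1.0405


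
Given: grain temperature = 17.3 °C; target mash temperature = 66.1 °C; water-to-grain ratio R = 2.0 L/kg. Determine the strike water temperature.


T_strike = (0.41/R)·(T_mash − T_grain) + T_mash
T_strike = (0.41/2.0)·(66.1 − 17.3) + 66.1

76.1040 °C


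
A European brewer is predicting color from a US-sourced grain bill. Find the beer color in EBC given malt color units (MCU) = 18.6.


SRM = 1.4922·MCU^0.6859;  EBC = SRM·1.97
SRM = 1.4922·18.6^0.6859 = 11.0812
EBC = 11.0812·1.97

21.8299 EBC


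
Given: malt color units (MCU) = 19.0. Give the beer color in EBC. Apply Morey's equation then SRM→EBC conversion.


SRM = 1.4922·MCU^0.6859;  EBC = SRM·1.97
SRM = 1.4922·19.0^0.6859 = 11.2441
EBC = 11.2441·1.97

22.1508 EBC


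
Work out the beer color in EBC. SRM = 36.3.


EBC = SRM · 1.97
EBC = 36.3 · 1.97

71.5110 EBC


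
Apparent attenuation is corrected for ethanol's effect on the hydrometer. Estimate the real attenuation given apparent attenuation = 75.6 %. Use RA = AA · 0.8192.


RA = 75.6 · 0.8192

61.9315 %


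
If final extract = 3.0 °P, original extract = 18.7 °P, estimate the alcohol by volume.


SG = 259/(259 − P);  ABV = (OG − FG)·131.25
OG = 259/(259 − 18.7) = 1.0778
FG = 259/(259 − 3.0) = 1.0117
ABV = (1.0778 − 1.0117)·131.25

8.6757 % ABV


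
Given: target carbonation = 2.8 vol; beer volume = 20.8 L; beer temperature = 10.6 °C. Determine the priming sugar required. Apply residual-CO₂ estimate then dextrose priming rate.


residual = 14.695·(0.01821 + 0.09011·e^(−0.04·T));  sugar = (target − residual)·4.0·V
residual = 14.695·(0.01821 + 0.09011·e^(−0.04·10.6)) = 1.1342
sugar = (2.8 − 1.1342)·4.0·20.8

138.5977 g


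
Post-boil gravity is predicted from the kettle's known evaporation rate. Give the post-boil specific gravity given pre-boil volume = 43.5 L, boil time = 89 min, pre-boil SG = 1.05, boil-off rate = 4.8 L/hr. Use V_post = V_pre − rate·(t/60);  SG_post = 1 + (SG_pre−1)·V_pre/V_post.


V_post = 43.5 − 4.8·(89/60) = 36.3800
SG_post = 1 + (1.05 − 1)·43.5/36.3800

1.0598


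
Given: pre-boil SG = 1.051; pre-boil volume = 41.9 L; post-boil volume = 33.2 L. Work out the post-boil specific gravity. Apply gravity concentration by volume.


SG_post = 1 + (SG_pre − 1)·V_pre/V_post
pts_pre = (1.051 − 1)·1000 = 51.0000
pts_post = 51.0000·41.9/33.2 = 64.3645
SG_post = 1 + 64.3645/1000

1.0644


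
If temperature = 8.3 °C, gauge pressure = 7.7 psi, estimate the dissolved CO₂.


vols = (P + 14.695)·(0.01821 + 0.09011·e^(−0.04·T))
vols = (7.7 + 14.695)·(0.01821 + 0.09011·e^(−0.04·8.3))

1.8557 volumes


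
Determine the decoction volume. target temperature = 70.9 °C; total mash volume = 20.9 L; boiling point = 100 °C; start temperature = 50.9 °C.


V_dec = V_total·(T_target − T_start)/(T_boil − T_start)
V_dec = 20.9·(70.9 − 50.9)/(100 − 50.9)

8.5132 L


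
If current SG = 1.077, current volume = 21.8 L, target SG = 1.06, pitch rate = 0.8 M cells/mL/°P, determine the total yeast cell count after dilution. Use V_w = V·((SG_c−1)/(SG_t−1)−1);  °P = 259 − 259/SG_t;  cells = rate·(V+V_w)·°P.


V_w = 21.8·((1.077−1)/(1.06−1)−1) = 6.1767
V_final = 21.8 + 6.1767 = 27.9767
°P = 259 − 259/1.06 = 14.6604
cells = 0.8·27.9767·14.6604

328.1188 billion cells


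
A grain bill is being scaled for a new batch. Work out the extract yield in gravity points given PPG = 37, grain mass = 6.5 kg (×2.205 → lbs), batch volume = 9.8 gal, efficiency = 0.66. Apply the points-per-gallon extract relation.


points = lbs × PPG × eff / vol
lbs = 6.5 × 2.205 = 14.3325
points = 14.3325 × 37 × 0.66 / 9.8

35.7142 points


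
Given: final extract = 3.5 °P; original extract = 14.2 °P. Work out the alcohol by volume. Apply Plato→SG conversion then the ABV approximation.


SG = 259/(259 − P);  ABV = (OG − FG)·131.25
OG = 259/(259 − 14.2) = 1.0580
FG = 259/(259 − 3.5) = 1.0137
ABV = (1.0580 − 1.0137)·131.25

5.8154 % ABV


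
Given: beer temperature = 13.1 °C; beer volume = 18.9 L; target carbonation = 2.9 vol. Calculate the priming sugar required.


residual = 14.695·(0.01821 + 0.09011·e^(−0.04·T));  sugar = (target − residual)·4.0·V
residual = 14.695·(0.01821 + 0.09011·e^(−0.04·13.1)) = 1.0517
sugar = (2.9 − 1.0517)·4.0·18.9

139.7317 g


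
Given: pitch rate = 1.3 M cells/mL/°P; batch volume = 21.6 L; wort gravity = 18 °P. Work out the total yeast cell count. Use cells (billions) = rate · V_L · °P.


cells = 1.3 · 21.6 · 18

505.4400 billion cells


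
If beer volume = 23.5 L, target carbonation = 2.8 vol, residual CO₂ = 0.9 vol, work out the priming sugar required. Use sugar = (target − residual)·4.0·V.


sugar = (2.8 − 0.9)·4.0·23.5

178.6000 g


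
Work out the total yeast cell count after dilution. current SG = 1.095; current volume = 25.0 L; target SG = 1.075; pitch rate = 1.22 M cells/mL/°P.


V_w = V·((SG_c−1)/(SG_t−1)−1);  °P = 259 − 259/SG_t;  cells = rate·(V+V_w)·°P
V_w = 25.0·((1.095−1)/(1.075−1)−1) = 6.6667
V_final = 25.0 + 6.6667 = 31.6667
°P = 259 − 259/1.075 = 18.0698
cells = 1.22·31.6667·18.0698

698.0953 billion cells


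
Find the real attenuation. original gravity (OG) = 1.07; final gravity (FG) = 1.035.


AA = (OG−FG)/(OG−1)·100;  RA = AA·0.8192
AA = (1.07 − 1.035)/(1.07 − 1)·100 = 50.0000
RA = 50.0000·0.8192

40.9600 %


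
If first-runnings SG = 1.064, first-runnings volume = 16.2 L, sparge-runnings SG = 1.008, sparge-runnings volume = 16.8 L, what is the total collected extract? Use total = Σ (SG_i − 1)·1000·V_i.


first = (1.064 − 1)·1000·16.2 = 1036.8000
sparge = (1.008 − 1)·1000·16.8 = 134.4000
total = 1036.8000 + 134.4000

1171.2000 gravity·L


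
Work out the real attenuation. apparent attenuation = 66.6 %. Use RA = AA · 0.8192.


RA = 66.6 · 0.8192

54.5587 %


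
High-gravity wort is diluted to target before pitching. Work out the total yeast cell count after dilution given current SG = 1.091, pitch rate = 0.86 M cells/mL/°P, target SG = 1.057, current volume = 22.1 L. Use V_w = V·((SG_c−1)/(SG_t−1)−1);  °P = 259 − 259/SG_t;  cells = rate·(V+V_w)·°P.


V_w = 22.1·((1.091−1)/(1.057−1)−1) = 13.1825
V_final = 22.1 + 13.1825 = 35.2825
°P = 259 − 259/1.057 = 13.9669
cells = 0.86·35.2825·13.9669

423.7960 billion cells


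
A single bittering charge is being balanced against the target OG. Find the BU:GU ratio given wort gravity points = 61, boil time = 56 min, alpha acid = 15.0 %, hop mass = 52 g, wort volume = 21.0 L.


U = 1.65·0.000125^(GP/1000)·(1−e^(−0.04t))/4.15;  IBU = (α/100)·m·U·1000/V;  BU:GU = IBU/GP
U = 1.65·0.000125^(61/1000)·(1−e^(−0.04·56))/4.15 = 0.2053
IBU = (15.0/100)·52·0.2053·1000/21.0 = 76.2671
BU:GU = 76.2671/61

1.2503


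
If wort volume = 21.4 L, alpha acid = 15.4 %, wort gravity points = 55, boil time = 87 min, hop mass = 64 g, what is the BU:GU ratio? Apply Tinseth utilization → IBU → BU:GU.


U = 1.65·0.000125^(GP/1000)·(1−e^(−0.04t))/4.15;  IBU = (α/100)·m·U·1000/V;  BU:GU = IBU/GP
U = 1.65·0.000125^(55/1000)·(1−e^(−0.04·87))/4.15 = 0.2351
IBU = (15.4/100)·64·0.2351·1000/21.4 = 108.2587
BU:GU = 108.2587/55

1.9683


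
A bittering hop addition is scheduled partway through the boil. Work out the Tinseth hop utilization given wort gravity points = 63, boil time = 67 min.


U = 1.65·0.000125^(GP/1000) · (1 − e^(−0.04·t))/4.15
bigness = 1.65·0.000125^(63/1000) = 0.9367
boil_factor = (1 − e^(−0.04·67))/4.15 = 0.2244
U = 0.9367 · 0.2244

0.2102


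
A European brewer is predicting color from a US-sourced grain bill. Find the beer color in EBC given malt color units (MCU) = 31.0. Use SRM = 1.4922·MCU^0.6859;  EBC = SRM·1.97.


SRM = 1.4922·31.0^0.6859 = 15.7308
EBC = 15.7308·1.97

30.9898 EBC


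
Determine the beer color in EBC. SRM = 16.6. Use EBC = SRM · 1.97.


EBC = 16.6 · 1.97

32.7020 EBC


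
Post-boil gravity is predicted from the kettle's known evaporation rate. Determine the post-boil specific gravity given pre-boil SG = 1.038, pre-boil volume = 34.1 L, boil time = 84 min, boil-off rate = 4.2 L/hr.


V_post = V_pre − rate·(t/60);  SG_post = 1 + (SG_pre−1)·V_pre/V_post
V_post = 34.1 − 4.2·(84/60) = 28.2200
SG_post = 1 + (1.038 − 1)·34.1/28.2200

1.0459


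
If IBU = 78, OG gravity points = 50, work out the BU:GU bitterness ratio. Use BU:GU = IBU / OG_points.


BU:GU = 78 / 50

1.5600


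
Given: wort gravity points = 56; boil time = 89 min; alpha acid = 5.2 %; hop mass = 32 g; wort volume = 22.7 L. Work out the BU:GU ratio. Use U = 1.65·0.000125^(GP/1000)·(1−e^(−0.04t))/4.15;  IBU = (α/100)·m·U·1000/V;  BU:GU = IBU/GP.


U = 1.65·0.000125^(56/1000)·(1−e^(−0.04·89))/4.15 = 0.2335
IBU = (5.2/100)·32·0.2335·1000/22.7 = 17.1183
BU:GU = 17.1183/56

0.3057


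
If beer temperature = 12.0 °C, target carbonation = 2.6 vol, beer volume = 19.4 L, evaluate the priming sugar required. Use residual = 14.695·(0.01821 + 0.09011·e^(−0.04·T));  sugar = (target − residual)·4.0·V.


residual = 14.695·(0.01821 + 0.09011·e^(−0.04·12.0)) = 1.0870
sugar = (2.6 − 1.0870)·4.0·19.4

117.4113 g


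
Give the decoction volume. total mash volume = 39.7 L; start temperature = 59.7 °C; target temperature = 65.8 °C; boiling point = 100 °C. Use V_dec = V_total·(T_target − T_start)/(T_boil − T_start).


V_dec = 39.7·(65.8 − 59.7)/(100 − 59.7)

6.0092 L


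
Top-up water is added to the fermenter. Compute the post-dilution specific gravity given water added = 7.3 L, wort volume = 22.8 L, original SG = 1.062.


SG_new = 1 + (SG_old − 1)·V_old/(V_old + V_water)
pts = (1.062 − 1)·1000·22.8/(22.8 + 7.3) = 46.9635
SG_new = 1 + 46.9635/1000

1.0470


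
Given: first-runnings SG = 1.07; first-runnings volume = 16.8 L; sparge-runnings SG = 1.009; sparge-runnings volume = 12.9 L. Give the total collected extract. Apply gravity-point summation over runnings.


total = Σ (SG_i − 1)·1000·V_i
first = (1.07 − 1)·1000·16.8 = 1176.0000
sparge = (1.009 − 1)·1000·12.9 = 116.1000
total = 1176.0000 + 116.1000

1292.1000 gravity·L


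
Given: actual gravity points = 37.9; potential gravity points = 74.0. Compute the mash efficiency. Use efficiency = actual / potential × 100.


efficiency = 37.9 / 74.0 × 100

51.2162 %


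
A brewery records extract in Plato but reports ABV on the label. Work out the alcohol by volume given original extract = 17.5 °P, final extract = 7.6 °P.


SG = 259/(259 − P);  ABV = (OG − FG)·131.25
OG = 259/(259 − 17.5) = 1.0725
FG = 259/(259 − 7.6) = 1.0302
ABV = (1.0725 − 1.0302)·131.25

5.5431 % ABV


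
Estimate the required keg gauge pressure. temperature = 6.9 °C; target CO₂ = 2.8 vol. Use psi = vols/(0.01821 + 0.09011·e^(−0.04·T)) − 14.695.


psi = 2.8/(0.01821 + 0.09011·e^(−0.04·6.9)) − 14.695

17.6426 psi


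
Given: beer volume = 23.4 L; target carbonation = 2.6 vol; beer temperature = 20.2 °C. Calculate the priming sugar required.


residual = 14.695·(0.01821 + 0.09011·e^(−0.04·T));  sugar = (target − residual)·4.0·V
residual = 14.695·(0.01821 + 0.09011·e^(−0.04·20.2)) = 0.8578
sugar = (2.6 − 0.8578)·4.0·23.4

163.0660 g


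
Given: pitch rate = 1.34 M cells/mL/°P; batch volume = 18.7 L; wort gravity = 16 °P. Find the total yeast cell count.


cells (billions) = rate · V_L · °P
cells = 1.34 · 18.7 · 16

400.9280 billion cells


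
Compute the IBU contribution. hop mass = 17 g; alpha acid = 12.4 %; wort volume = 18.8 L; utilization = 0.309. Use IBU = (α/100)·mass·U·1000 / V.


IBU = (12.4/100)·17·0.309·1000 / 18.8

34.6474 IBU


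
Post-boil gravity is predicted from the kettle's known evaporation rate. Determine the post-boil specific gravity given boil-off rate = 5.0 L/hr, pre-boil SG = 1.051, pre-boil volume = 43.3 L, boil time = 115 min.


V_post = V_pre − rate·(t/60);  SG_post = 1 + (SG_pre−1)·V_pre/V_post
V_post = 43.3 − 5.0·(115/60) = 33.7167
SG_post = 1 + (1.051 − 1)·43.3/33.7167

1.0655


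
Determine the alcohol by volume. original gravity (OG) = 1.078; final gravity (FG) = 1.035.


ABV = (OG − FG) · 131.25
ABV = (1.078 − 1.035) · 131.25

5.6438 % ABV


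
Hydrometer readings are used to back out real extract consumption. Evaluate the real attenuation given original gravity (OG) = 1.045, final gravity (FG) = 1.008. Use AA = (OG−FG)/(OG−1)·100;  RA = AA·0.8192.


AA = (1.045 − 1.008)/(1.045 − 1)·100 = 82.2222
RA = 82.2222·0.8192

67.3564 %


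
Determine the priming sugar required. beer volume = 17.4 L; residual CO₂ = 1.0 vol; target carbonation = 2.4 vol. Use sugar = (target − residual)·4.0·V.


sugar = (2.4 − 1.0)·4.0·17.4

97.4400 g


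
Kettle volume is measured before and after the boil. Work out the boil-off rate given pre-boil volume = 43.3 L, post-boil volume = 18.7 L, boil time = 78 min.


rate = (V_pre − V_post) / (t_min/60)
rate = (43.3 − 18.7) / (78/60)

18.9231 L/hr


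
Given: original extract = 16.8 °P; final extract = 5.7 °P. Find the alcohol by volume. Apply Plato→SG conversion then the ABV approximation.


SG = 259/(259 − P);  ABV = (OG − FG)·131.25
OG = 259/(259 − 16.8) = 1.0694
FG = 259/(259 − 5.7) = 1.0225
ABV = (1.0694 − 1.0225)·131.25

6.1505 % ABV


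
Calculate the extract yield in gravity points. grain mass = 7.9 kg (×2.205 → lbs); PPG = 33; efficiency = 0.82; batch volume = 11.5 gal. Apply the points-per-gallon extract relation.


points = lbs × PPG × eff / vol
lbs = 7.9 × 2.205 = 17.4195
points = 17.4195 × 33 × 0.82 / 11.5

40.9888 points


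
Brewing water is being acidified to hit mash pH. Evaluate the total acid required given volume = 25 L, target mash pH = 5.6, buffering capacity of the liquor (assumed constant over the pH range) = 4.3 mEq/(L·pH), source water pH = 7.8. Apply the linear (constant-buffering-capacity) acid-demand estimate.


acid = buffering capacity · (pH_source − pH_target) · V
acid = 4.3 · (7.8 − 5.6) · 25

236.5000 mEq


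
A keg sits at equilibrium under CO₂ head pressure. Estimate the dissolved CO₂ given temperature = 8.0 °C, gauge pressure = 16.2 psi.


vols = (P + 14.695)·(0.01821 + 0.09011·e^(−0.04·T))
vols = (16.2 + 14.695)·(0.01821 + 0.09011·e^(−0.04·8.0))

2.5842 volumes


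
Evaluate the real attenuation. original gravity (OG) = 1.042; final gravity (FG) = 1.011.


AA = (OG−FG)/(OG−1)·100;  RA = AA·0.8192
AA = (1.042 − 1.011)/(1.042 − 1)·100 = 73.8095
RA = 73.8095·0.8192

60.4648 %


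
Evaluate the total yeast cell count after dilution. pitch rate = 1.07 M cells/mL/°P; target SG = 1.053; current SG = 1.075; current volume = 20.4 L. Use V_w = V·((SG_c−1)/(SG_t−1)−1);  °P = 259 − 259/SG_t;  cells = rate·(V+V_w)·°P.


V_w = 20.4·((1.075−1)/(1.053−1)−1) = 8.4679
V_final = 20.4 + 8.4679 = 28.8679
°P = 259 − 259/1.053 = 13.0361
cells = 1.07·28.8679·13.0361

402.6675 billion cells


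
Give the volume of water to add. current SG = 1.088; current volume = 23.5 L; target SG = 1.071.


V_water = V·((SG_curr − 1)/(SG_target − 1) − 1)
V_water = 23.5·((1.088 − 1)/(1.071 − 1) − 1)

5.6268 L


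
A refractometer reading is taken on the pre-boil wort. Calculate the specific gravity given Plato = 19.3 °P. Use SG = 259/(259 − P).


SG = 259/(259 − 19.3)

1.0805


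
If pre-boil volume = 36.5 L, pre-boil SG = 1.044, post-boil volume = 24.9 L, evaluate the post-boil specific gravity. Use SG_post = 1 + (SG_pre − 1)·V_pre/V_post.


pts_pre = (1.044 − 1)·1000 = 44.0000
pts_post = 44.0000·36.5/24.9 = 64.4980
SG_post = 1 + 64.4980/1000

1.0645


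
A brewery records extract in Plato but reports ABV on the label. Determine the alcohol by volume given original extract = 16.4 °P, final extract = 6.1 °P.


SG = 259/(259 − P);  ABV = (OG − FG)·131.25
OG = 259/(259 − 16.4) = 1.0676
FG = 259/(259 − 6.1) = 1.0241
ABV = (1.0676 − 1.0241)·131.25

5.7069 % ABV


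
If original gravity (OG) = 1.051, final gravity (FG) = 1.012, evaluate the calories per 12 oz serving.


ABW = (OG−FG)·131.25·0.79/FG;  °P = 259 − 259/SG (for OG→OE and FG→AE);  RE = 0.1808·OE + 0.8192·AE;  Cal = (6.9·ABW + 4·(RE−0.1))·FG·3.55
ABW = (1.051 − 1.012)·131.25·0.79/1.012 = 3.9959
OE = 259 − 259/1.051 = 12.5680 °P
AE = 259 − 259/1.012 = 3.0711 °P
RE = 0.1808·12.5680 + 0.8192·3.0711 = 4.7882 °P
Cal = (6.9·3.9959 + 4·(4.7882−0.1))·1.012·3.55

166.4243 kcal


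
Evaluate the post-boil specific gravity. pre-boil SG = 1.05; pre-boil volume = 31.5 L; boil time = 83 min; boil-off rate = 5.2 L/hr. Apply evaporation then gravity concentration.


V_post = V_pre − rate·(t/60);  SG_post = 1 + (SG_pre−1)·V_pre/V_post
V_post = 31.5 − 5.2·(83/60) = 24.3067
SG_post = 1 + (1.05 − 1)·31.5/24.3067

1.0648


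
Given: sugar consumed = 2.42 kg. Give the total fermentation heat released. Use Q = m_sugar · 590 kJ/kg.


Q = 2.42 · 590

1427.8000 kJ


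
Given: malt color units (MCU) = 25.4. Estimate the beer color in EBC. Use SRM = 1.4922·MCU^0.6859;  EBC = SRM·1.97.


SRM = 1.4922·25.4^0.6859 = 13.7215
EBC = 13.7215·1.97

27.0314 EBC


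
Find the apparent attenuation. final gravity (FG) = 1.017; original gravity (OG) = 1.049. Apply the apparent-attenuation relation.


AA = (OG − FG)/(OG − 1) · 100
AA = (1.049 − 1.017)/(1.049 − 1) · 100

65.3061 %


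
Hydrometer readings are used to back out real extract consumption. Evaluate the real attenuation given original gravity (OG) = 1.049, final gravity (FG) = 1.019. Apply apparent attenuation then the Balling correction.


AA = (OG−FG)/(OG−1)·100;  RA = AA·0.8192
AA = (1.049 − 1.019)/(1.049 − 1)·100 = 61.2245
RA = 61.2245·0.8192

50.1551 %


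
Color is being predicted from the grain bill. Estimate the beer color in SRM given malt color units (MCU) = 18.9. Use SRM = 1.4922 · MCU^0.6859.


SRM = 1.4922 · 18.9^0.6859

11.2035 SRM


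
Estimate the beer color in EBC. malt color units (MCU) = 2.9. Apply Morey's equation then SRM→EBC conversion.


SRM = 1.4922·MCU^0.6859;  EBC = SRM·1.97
SRM = 1.4922·2.9^0.6859 = 3.0973
EBC = 3.0973·1.97

6.1017 EBC


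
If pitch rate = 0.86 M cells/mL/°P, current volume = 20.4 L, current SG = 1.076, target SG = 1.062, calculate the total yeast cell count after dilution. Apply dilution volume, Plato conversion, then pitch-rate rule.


V_w = V·((SG_c−1)/(SG_t−1)−1);  °P = 259 − 259/SG_t;  cells = rate·(V+V_w)·°P
V_w = 20.4·((1.076−1)/(1.062−1)−1) = 4.6065
V_final = 20.4 + 4.6065 = 25.0065
°P = 259 − 259/1.062 = 15.1205
cells = 0.86·25.0065·15.1205

325.1752 billion cells


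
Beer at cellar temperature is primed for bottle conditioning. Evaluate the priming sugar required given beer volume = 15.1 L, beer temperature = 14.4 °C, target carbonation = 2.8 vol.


residual = 14.695·(0.01821 + 0.09011·e^(−0.04·T));  sugar = (target − residual)·4.0·V
residual = 14.695·(0.01821 + 0.09011·e^(−0.04·14.4)) = 1.0120
sugar = (2.8 − 1.0120)·4.0·15.1

107.9972 g


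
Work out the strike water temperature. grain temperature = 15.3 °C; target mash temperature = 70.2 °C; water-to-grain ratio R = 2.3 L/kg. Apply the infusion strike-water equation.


T_strike = (0.41/R)·(T_mash − T_grain) + T_mash
T_strike = (0.41/2.3)·(70.2 − 15.3) + 70.2

79.9865 °C


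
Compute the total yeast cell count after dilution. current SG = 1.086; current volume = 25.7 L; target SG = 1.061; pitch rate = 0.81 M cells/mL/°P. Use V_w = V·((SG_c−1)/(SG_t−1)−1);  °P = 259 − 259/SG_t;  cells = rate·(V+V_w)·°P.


V_w = 25.7·((1.086−1)/(1.061−1)−1) = 10.5328
V_final = 25.7 + 10.5328 = 36.2328
°P = 259 − 259/1.061 = 14.8907
cells = 0.81·36.2328·14.8907

437.0197 billion cells


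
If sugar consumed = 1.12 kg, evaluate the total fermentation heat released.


Q = m_sugar · 590 kJ/kg
Q = 1.12 · 590

660.8000 kJ


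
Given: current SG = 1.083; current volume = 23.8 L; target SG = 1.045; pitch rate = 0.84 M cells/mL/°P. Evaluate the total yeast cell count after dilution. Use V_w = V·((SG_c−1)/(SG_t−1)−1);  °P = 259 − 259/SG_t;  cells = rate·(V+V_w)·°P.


V_w = 23.8·((1.083−1)/(1.045−1)−1) = 20.0978
V_final = 23.8 + 20.0978 = 43.8978
°P = 259 − 259/1.045 = 11.1531
cells = 0.84·43.8978·11.1531

411.2613 billion cells


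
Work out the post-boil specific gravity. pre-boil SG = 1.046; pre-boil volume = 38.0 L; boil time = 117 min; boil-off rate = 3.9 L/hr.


V_post = V_pre − rate·(t/60);  SG_post = 1 + (SG_pre−1)·V_pre/V_post
V_post = 38.0 − 3.9·(117/60) = 30.3950
SG_post = 1 + (1.046 − 1)·38.0/30.3950

1.0575


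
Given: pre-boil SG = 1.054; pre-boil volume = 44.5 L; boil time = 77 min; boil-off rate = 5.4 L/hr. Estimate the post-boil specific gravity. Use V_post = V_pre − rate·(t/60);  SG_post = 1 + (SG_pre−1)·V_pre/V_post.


V_post = 44.5 − 5.4·(77/60) = 37.5700
SG_post = 1 + (1.054 − 1)·44.5/37.5700

1.0640


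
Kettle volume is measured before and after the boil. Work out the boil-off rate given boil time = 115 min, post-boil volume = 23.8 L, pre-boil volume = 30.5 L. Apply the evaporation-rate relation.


rate = (V_pre − V_post) / (t_min/60)
rate = (30.5 − 23.8) / (115/60)

3.4957 L/hr


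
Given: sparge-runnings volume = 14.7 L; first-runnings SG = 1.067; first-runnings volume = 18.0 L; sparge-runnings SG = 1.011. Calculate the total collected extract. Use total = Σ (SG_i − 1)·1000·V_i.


first = (1.067 − 1)·1000·18.0 = 1206.0000
sparge = (1.011 − 1)·1000·14.7 = 161.7000
total = 1206.0000 + 161.7000

1367.7000 gravity·L


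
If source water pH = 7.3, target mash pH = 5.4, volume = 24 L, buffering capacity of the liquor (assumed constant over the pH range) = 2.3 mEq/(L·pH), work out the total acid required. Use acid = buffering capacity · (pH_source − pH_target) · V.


acid = 2.3 · (7.3 − 5.4) · 24

104.8800 mEq


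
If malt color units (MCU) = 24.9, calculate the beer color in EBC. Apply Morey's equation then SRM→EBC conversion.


SRM = 1.4922·MCU^0.6859;  EBC = SRM·1.97
SRM = 1.4922·24.9^0.6859 = 13.5357
EBC = 13.5357·1.97

26.6653 EBC


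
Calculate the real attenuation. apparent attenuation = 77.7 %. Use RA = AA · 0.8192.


RA = 77.7 · 0.8192

63.6518 %


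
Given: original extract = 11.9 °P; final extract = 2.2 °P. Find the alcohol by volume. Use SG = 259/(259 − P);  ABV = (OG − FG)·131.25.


OG = 259/(259 − 11.9) = 1.0482
FG = 259/(259 − 2.2) = 1.0086
ABV = (1.0482 − 1.0086)·131.25

5.1964 % ABV


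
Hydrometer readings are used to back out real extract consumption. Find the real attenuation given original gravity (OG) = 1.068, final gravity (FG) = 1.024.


AA = (OG−FG)/(OG−1)·100;  RA = AA·0.8192
AA = (1.068 − 1.024)/(1.068 − 1)·100 = 64.7059
RA = 64.7059·0.8192

53.0071 %


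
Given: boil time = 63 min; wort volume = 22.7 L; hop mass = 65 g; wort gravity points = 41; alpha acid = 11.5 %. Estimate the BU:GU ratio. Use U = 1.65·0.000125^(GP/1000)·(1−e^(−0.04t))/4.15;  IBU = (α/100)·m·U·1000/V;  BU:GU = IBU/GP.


U = 1.65·0.000125^(41/1000)·(1−e^(−0.04·63))/4.15 = 0.2529
IBU = (11.5/100)·65·0.2529·1000/22.7 = 83.2847
BU:GU = 83.2847/41

2.0313


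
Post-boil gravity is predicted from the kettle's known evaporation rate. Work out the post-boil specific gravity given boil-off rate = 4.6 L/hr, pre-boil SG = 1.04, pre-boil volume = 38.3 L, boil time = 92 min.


V_post = V_pre − rate·(t/60);  SG_post = 1 + (SG_pre−1)·V_pre/V_post
V_post = 38.3 − 4.6·(92/60) = 31.2467
SG_post = 1 + (1.04 − 1)·38.3/31.2467

1.0490


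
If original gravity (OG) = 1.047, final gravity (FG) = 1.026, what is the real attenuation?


AA = (OG−FG)/(OG−1)·100;  RA = AA·0.8192
AA = (1.047 − 1.026)/(1.047 − 1)·100 = 44.6809
RA = 44.6809·0.8192

36.6026 %


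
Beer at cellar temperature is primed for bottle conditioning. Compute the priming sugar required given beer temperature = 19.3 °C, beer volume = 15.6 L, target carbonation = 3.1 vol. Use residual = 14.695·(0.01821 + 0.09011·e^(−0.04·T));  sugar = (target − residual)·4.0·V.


residual = 14.695·(0.01821 + 0.09011·e^(−0.04·19.3)) = 0.8795
sugar = (3.1 − 0.8795)·4.0·15.6

138.5606 g


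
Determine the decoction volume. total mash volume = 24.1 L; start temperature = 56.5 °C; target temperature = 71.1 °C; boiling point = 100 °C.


V_dec = V_total·(T_target − T_start)/(T_boil − T_start)
V_dec = 24.1·(71.1 − 56.5)/(100 − 56.5)

8.0887 L


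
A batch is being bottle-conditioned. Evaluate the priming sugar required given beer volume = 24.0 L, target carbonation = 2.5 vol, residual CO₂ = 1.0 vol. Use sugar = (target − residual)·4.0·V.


sugar = (2.5 − 1.0)·4.0·24.0

144.0000 g


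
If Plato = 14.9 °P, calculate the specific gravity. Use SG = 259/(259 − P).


SG = 259/(259 − 14.9)

1.0610


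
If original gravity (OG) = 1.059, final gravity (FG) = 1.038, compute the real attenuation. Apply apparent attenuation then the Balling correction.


AA = (OG−FG)/(OG−1)·100;  RA = AA·0.8192
AA = (1.059 − 1.038)/(1.059 − 1)·100 = 35.5932
RA = 35.5932·0.8192

29.1580 %


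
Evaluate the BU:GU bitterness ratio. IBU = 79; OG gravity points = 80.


BU:GU = IBU / OG_points
BU:GU = 79 / 80

0.9875


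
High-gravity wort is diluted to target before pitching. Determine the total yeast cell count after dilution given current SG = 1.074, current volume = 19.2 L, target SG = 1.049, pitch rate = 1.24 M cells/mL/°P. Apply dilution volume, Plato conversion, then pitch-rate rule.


V_w = V·((SG_c−1)/(SG_t−1)−1);  °P = 259 − 259/SG_t;  cells = rate·(V+V_w)·°P
V_w = 19.2·((1.074−1)/(1.049−1)−1) = 9.7959
V_final = 19.2 + 9.7959 = 28.9959
°P = 259 − 259/1.049 = 12.0982
cells = 1.24·28.9959·12.0982

434.9896 billion cells


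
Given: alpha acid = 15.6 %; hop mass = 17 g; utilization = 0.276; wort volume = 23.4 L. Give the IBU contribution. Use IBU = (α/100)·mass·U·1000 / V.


IBU = (15.6/100)·17·0.276·1000 / 23.4

31.2800 IBU


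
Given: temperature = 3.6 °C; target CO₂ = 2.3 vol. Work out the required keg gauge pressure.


psi = vols/(0.01821 + 0.09011·e^(−0.04·T)) − 14.695
psi = 2.3/(0.01821 + 0.09011·e^(−0.04·3.6)) − 14.695

9.2048 psi


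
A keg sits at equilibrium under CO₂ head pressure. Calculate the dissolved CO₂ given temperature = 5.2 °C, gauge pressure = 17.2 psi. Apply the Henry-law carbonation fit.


vols = (P + 14.695)·(0.01821 + 0.09011·e^(−0.04·T))
vols = (17.2 + 14.695)·(0.01821 + 0.09011·e^(−0.04·5.2))

2.9151 volumes


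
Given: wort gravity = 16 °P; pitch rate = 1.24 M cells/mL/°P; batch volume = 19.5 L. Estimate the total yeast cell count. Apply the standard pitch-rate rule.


cells (billions) = rate · V_L · °P
cells = 1.24 · 19.5 · 16

386.8800 billion cells


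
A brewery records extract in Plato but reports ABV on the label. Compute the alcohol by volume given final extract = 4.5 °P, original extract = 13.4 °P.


SG = 259/(259 − P);  ABV = (OG − FG)·131.25
OG = 259/(259 − 13.4) = 1.0546
FG = 259/(259 − 4.5) = 1.0177
ABV = (1.0546 − 1.0177)·131.25

4.8403 % ABV
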